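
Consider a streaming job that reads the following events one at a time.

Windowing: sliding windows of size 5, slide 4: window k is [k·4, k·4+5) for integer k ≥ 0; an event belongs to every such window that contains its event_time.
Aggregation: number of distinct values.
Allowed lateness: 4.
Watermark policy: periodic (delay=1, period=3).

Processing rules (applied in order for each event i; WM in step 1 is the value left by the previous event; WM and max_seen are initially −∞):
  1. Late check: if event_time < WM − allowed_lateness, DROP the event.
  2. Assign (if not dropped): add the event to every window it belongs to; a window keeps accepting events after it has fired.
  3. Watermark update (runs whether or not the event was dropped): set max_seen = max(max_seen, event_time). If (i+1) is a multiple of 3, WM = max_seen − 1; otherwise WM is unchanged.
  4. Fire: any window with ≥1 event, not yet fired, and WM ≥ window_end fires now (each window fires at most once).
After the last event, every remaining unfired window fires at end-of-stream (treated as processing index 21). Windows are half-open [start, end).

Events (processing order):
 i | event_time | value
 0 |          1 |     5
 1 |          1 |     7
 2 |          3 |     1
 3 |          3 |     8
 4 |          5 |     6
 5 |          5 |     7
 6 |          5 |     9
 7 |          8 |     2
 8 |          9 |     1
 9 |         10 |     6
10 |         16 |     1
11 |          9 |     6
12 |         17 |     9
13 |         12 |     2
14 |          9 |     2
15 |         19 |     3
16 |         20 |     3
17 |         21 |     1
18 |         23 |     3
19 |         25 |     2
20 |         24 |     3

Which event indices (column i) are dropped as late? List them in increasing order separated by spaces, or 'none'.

14

i=0 t=1 v=5: → [0,5); WM=−∞
i=1 t=1 v=7: → [0,5); WM=−∞
i=2 t=3 v=1: → [0,5); WM=2
i=3 t=3 v=8: → [0,5); WM=2
i=4 t=5 v=6: → [4,9); WM=2
i=5 t=5 v=7: → [4,9); WM=4
i=6 t=5 v=9: → [4,9); WM=4
i=7 t=8 v=2: → [8,13),[4,9); WM=4
i=8 t=9 v=1: → [8,13); WM=8; [0,5) fires=4
i=9 t=10 v=6: → [8,13); WM=8
i=10 t=16 v=1: → [16,21),[12,17); WM=8
i=11 t=9 v=6: → [8,13); WM=15; [4,9) fires=4 [8,13) fires=3
i=12 t=17 v=9: → [16,21); WM=15
i=13 t=12 v=2: → [12,17),[8,13); WM=15
i=14 t=9 v=2: DROP (t<15-4); WM=16
i=15 t=19 v=3: → [16,21); WM=16
i=16 t=20 v=3: → [20,25),[16,21); WM=16
i=17 t=21 v=1: → [20,25); WM=20; [12,17) fires=2
i=18 t=23 v=3: → [20,25); WM=20
i=19 t=25 v=2: → [24,29); WM=20
i=20 t=24 v=3: → [24,29),[20,25); WM=24; [16,21) fires=3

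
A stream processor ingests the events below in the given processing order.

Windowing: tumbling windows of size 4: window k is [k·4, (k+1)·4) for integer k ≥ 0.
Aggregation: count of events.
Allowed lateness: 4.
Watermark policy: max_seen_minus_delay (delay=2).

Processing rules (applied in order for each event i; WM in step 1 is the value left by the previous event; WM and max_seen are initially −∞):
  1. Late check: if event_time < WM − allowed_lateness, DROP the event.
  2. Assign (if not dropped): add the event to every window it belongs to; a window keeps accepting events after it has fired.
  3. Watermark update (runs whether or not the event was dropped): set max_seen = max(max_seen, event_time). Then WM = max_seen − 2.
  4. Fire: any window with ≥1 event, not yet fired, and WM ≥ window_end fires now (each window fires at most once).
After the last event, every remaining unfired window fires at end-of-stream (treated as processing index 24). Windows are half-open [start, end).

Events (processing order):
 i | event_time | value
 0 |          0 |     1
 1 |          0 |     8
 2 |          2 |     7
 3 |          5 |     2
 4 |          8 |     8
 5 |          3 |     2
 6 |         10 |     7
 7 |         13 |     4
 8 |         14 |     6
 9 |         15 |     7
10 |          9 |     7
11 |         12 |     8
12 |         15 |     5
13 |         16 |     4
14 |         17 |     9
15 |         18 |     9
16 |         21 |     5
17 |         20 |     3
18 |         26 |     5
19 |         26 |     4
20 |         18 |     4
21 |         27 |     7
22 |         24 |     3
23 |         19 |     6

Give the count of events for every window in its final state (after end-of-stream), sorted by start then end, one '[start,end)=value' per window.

i=0 t=0 v=1: → [0,4); WM=-2
i=1 t=0 v=8: → [0,4); WM=-2
i=2 t=2 v=7: → [0,4); WM=0
i=3 t=5 v=2: → [4,8); WM=3
i=4 t=8 v=8: → [8,12); WM=6; [0,4) fires=3
i=5 t=3 v=2: → [0,4); WM=6
i=6 t=10 v=7: → [8,12); WM=8; [4,8) fires=1
i=7 t=13 v=4: → [12,16); WM=11
i=8 t=14 v=6: → [12,16); WM=12; [8,12) fires=2
i=9 t=15 v=7: → [12,16); WM=13
i=10 t=9 v=7: → [8,12); WM=13
i=11 t=12 v=8: → [12,16); WM=13
i=12 t=15 v=5: → [12,16); WM=13
i=13 t=16 v=4: → [16,20); WM=14
i=14 t=17 v=9: → [16,20); WM=15
i=15 t=18 v=9: → [16,20); WM=16; [12,16) fires=5
i=16 t=21 v=5: → [20,24); WM=19
i=17 t=20 v=3: → [20,24); WM=19
i=18 t=26 v=5: → [24,28); WM=24; [16,20) fires=3 [20,24) fires=2
i=19 t=26 v=4: → [24,28); WM=24
i=20 t=18 v=4: DROP (t<24-4); WM=24
i=21 t=27 v=7: → [24,28); WM=25
i=22 t=24 v=3: → [24,28); WM=25
i=23 t=19 v=6: DROP (t<25-4); WM=25

[0,4)=4 [4,8)=1 [8,12)=3 [12,16)=5 [16,20)=3 [20,24)=2 [24,28)=4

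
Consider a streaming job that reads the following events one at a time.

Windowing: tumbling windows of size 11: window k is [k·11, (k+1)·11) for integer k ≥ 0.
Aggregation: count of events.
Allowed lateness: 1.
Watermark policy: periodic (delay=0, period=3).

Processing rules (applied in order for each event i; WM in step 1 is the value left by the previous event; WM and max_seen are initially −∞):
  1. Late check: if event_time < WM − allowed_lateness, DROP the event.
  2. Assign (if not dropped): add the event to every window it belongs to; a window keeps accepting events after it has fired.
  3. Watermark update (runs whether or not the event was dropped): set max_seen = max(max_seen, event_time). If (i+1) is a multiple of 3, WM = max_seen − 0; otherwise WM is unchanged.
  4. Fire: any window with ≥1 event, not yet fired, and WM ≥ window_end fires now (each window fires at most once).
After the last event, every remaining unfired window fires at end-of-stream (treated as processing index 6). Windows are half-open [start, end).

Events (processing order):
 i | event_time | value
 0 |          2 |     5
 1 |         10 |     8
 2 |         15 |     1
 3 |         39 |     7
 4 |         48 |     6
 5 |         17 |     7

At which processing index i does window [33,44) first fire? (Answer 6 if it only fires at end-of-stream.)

i=0 t=2 v=5: → [0,11); WM=−∞
i=1 t=10 v=8: → [0,11); WM=−∞
i=2 t=15 v=1: → [11,22); WM=15; [0,11) fires=2
i=3 t=39 v=7: → [33,44); WM=15
i=4 t=48 v=6: → [44,55); WM=15
i=5 t=17 v=7: → [11,22); WM=48; [11,22) fires=2 [33,44) fires=1

5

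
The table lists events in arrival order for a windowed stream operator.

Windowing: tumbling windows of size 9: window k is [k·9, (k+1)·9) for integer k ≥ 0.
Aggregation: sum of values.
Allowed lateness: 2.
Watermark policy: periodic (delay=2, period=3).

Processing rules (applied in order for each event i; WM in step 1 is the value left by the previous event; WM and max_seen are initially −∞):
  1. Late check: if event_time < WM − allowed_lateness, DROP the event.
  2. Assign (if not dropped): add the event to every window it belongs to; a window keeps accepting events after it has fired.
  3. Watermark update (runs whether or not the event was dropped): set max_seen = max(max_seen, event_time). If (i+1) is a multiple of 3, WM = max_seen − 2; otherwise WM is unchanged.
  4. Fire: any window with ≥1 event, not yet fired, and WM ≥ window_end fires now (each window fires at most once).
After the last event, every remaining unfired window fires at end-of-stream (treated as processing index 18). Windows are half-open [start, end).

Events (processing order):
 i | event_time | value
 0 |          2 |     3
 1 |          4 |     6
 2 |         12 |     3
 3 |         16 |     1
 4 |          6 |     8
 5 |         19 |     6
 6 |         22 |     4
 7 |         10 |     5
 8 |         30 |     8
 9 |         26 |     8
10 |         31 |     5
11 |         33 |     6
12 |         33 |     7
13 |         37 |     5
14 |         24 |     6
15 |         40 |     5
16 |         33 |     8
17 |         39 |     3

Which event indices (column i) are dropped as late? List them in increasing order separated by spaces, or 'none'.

4 7 14

i=0 t=2 v=3: → [0,9); WM=−∞
i=1 t=4 v=6: → [0,9); WM=−∞
i=2 t=12 v=3: → [9,18); WM=10; [0,9) fires=9
i=3 t=16 v=1: → [9,18); WM=10
i=4 t=6 v=8: DROP (t<10-2); WM=10
i=5 t=19 v=6: → [18,27); WM=17
i=6 t=22 v=4: → [18,27); WM=17
i=7 t=10 v=5: DROP (t<17-2); WM=17
i=8 t=30 v=8: → [27,36); WM=28; [9,18) fires=4 [18,27) fires=10
i=9 t=26 v=8: → [18,27); WM=28
i=10 t=31 v=5: → [27,36); WM=28
i=11 t=33 v=6: → [27,36); WM=31
i=12 t=33 v=7: → [27,36); WM=31
i=13 t=37 v=5: → [36,45); WM=31
i=14 t=24 v=6: DROP (t<31-2); WM=35
i=15 t=40 v=5: → [36,45); WM=35
i=16 t=33 v=8: → [27,36); WM=35
i=17 t=39 v=3: → [36,45); WM=38; [27,36) fires=34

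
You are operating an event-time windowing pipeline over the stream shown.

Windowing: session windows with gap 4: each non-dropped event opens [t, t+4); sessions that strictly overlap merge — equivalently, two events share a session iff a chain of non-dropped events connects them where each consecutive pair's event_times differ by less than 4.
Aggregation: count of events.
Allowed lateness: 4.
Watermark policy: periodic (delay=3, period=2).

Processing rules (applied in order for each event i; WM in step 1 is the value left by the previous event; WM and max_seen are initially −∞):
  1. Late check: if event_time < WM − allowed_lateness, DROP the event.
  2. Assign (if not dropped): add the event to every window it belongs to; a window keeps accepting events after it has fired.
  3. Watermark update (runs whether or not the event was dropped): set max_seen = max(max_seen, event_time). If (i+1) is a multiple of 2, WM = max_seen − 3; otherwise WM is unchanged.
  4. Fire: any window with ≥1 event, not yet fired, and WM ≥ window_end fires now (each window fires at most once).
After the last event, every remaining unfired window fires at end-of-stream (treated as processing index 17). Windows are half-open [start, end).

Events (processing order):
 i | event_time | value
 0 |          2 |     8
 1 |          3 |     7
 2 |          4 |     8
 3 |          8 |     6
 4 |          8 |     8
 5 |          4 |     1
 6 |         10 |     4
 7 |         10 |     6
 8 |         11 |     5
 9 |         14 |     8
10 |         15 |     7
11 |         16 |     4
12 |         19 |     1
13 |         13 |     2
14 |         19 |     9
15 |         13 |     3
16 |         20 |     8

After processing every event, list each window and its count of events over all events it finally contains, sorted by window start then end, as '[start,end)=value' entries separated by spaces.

i=0 t=2 v=8: → [2,6); WM=−∞
i=1 t=3 v=7: → [2,7); WM=0
i=2 t=4 v=8: → [2,8); WM=0
i=3 t=8 v=6: → [8,12); WM=5
i=4 t=8 v=8: → [8,12); WM=5
i=5 t=4 v=1: → [2,8); WM=5
i=6 t=10 v=4: → [8,14); WM=5
i=7 t=10 v=6: → [8,14); WM=7
i=8 t=11 v=5: → [8,15); WM=7
i=9 t=14 v=8: → [8,18); WM=11
i=10 t=15 v=7: → [8,19); WM=11
i=11 t=16 v=4: → [8,20); WM=13
i=12 t=19 v=1: → [8,23); WM=13
i=13 t=13 v=2: → [8,23); WM=16
i=14 t=19 v=9: → [8,23); WM=16
i=15 t=13 v=3: → [8,23); WM=16
i=16 t=20 v=8: → [8,24); WM=16

[2,8)=4 [8,24)=13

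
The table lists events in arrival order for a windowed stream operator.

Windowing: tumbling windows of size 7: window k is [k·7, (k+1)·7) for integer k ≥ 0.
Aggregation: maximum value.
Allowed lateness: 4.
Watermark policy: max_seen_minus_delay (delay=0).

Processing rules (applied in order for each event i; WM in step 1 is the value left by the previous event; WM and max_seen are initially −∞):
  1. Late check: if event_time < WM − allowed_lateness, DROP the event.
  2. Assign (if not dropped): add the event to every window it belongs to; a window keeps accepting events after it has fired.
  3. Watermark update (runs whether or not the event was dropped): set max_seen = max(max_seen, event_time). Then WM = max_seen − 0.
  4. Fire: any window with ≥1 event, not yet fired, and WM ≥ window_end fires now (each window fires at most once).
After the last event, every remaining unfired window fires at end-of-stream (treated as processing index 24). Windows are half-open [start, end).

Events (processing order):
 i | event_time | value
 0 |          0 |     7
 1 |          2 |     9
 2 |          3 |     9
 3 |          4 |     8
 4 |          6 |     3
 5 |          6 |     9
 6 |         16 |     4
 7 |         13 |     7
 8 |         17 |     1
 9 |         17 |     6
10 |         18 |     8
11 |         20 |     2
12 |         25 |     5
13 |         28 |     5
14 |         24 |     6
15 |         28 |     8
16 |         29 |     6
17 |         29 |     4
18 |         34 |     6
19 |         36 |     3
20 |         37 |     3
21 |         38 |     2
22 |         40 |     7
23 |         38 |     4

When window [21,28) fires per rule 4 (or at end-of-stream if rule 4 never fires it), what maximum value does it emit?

i=0 t=0 v=7: → [0,7); WM=0
i=1 t=2 v=9: → [0,7); WM=2
i=2 t=3 v=9: → [0,7); WM=3
i=3 t=4 v=8: → [0,7); WM=4
i=4 t=6 v=3: → [0,7); WM=6
i=5 t=6 v=9: → [0,7); WM=6
i=6 t=16 v=4: → [14,21); WM=16; [0,7) fires=9
i=7 t=13 v=7: → [7,14); WM=16; [7,14) fires=7
i=8 t=17 v=1: → [14,21); WM=17
i=9 t=17 v=6: → [14,21); WM=17
i=10 t=18 v=8: → [14,21); WM=18
i=11 t=20 v=2: → [14,21); WM=20
i=12 t=25 v=5: → [21,28); WM=25; [14,21) fires=8
i=13 t=28 v=5: → [28,35); WM=28; [21,28) fires=5
i=14 t=24 v=6: → [21,28); WM=28
i=15 t=28 v=8: → [28,35); WM=28
i=16 t=29 v=6: → [28,35); WM=29
i=17 t=29 v=4: → [28,35); WM=29
i=18 t=34 v=6: → [28,35); WM=34
i=19 t=36 v=3: → [35,42); WM=36; [28,35) fires=8
i=20 t=37 v=3: → [35,42); WM=37
i=21 t=38 v=2: → [35,42); WM=38
i=22 t=40 v=7: → [35,42); WM=40
i=23 t=38 v=4: → [35,42); WM=40

5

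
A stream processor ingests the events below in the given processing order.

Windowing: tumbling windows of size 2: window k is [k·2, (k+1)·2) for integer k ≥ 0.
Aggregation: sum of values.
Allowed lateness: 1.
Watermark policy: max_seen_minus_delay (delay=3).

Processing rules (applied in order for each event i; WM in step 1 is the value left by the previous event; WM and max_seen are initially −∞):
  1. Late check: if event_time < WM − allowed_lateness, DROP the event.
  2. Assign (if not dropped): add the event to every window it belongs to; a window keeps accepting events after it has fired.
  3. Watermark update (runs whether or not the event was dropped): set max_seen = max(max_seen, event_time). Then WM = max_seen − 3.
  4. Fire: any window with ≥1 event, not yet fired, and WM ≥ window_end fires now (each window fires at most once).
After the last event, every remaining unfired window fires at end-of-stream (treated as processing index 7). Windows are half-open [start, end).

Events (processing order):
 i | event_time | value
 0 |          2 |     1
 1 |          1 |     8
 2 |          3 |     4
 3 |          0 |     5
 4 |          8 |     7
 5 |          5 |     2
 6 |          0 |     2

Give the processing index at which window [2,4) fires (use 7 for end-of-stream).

i=0 t=2 v=1: → [2,4); WM=-1
i=1 t=1 v=8: → [0,2); WM=-1
i=2 t=3 v=4: → [2,4); WM=0
i=3 t=0 v=5: → [0,2); WM=0
i=4 t=8 v=7: → [8,10); WM=5; [0,2) fires=13 [2,4) fires=5
i=5 t=5 v=2: → [4,6); WM=5
i=6 t=0 v=2: DROP (t<5-1); WM=5

4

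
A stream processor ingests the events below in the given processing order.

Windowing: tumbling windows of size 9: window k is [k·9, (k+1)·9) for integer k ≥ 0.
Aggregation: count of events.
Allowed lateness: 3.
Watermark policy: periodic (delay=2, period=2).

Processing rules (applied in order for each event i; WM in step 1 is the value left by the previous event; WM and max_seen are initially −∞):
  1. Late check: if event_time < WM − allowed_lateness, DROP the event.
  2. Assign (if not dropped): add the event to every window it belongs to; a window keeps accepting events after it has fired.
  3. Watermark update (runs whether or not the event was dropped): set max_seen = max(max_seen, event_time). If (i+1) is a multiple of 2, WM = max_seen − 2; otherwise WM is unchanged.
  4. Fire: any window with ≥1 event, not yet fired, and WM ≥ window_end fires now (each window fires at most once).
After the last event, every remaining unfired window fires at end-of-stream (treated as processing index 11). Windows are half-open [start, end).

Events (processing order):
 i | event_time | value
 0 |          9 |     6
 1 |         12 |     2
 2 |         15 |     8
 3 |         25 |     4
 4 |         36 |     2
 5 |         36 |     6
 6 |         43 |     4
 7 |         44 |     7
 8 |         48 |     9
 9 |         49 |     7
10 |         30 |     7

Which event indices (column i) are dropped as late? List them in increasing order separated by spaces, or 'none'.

i=0 t=9 v=6: → [9,18); WM=−∞
i=1 t=12 v=2: → [9,18); WM=10
i=2 t=15 v=8: → [9,18); WM=10
i=3 t=25 v=4: → [18,27); WM=23; [9,18) fires=3
i=4 t=36 v=2: → [36,45); WM=23
i=5 t=36 v=6: → [36,45); WM=34; [18,27) fires=1
i=6 t=43 v=4: → [36,45); WM=34
i=7 t=44 v=7: → [36,45); WM=42
i=8 t=48 v=9: → [45,54); WM=42
i=9 t=49 v=7: → [45,54); WM=47; [36,45) fires=4
i=10 t=30 v=7: DROP (t<47-3); WM=47

10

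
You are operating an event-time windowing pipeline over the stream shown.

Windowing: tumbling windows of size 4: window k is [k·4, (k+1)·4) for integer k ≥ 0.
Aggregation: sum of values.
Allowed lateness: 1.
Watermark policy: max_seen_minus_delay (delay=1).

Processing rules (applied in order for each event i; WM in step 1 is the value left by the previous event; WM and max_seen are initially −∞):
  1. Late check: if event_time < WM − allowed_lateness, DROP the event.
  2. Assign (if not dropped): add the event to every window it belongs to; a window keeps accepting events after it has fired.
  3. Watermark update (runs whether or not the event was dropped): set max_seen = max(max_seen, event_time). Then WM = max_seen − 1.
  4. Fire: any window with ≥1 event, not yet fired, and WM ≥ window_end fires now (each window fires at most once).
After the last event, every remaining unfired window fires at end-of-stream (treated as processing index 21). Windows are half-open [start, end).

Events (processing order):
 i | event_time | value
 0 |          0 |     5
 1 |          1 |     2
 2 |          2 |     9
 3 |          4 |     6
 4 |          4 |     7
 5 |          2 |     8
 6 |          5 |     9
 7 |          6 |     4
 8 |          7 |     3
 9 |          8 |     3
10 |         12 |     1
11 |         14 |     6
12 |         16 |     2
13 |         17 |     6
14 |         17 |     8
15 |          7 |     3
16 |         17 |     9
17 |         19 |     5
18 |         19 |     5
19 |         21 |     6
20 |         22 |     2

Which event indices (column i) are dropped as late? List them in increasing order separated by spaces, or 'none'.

i=0 t=0 v=5: → [0,4); WM=-1
i=1 t=1 v=2: → [0,4); WM=0
i=2 t=2 v=9: → [0,4); WM=1
i=3 t=4 v=6: → [4,8); WM=3
i=4 t=4 v=7: → [4,8); WM=3
i=5 t=2 v=8: → [0,4); WM=3
i=6 t=5 v=9: → [4,8); WM=4; [0,4) fires=24
i=7 t=6 v=4: → [4,8); WM=5
i=8 t=7 v=3: → [4,8); WM=6
i=9 t=8 v=3: → [8,12); WM=7
i=10 t=12 v=1: → [12,16); WM=11; [4,8) fires=29
i=11 t=14 v=6: → [12,16); WM=13; [8,12) fires=3
i=12 t=16 v=2: → [16,20); WM=15
i=13 t=17 v=6: → [16,20); WM=16; [12,16) fires=7
i=14 t=17 v=8: → [16,20); WM=16
i=15 t=7 v=3: DROP (t<16-1); WM=16
i=16 t=17 v=9: → [16,20); WM=16
i=17 t=19 v=5: → [16,20); WM=18
i=18 t=19 v=5: → [16,20); WM=18
i=19 t=21 v=6: → [20,24); WM=20; [16,20) fires=35
i=20 t=22 v=2: → [20,24); WM=21

15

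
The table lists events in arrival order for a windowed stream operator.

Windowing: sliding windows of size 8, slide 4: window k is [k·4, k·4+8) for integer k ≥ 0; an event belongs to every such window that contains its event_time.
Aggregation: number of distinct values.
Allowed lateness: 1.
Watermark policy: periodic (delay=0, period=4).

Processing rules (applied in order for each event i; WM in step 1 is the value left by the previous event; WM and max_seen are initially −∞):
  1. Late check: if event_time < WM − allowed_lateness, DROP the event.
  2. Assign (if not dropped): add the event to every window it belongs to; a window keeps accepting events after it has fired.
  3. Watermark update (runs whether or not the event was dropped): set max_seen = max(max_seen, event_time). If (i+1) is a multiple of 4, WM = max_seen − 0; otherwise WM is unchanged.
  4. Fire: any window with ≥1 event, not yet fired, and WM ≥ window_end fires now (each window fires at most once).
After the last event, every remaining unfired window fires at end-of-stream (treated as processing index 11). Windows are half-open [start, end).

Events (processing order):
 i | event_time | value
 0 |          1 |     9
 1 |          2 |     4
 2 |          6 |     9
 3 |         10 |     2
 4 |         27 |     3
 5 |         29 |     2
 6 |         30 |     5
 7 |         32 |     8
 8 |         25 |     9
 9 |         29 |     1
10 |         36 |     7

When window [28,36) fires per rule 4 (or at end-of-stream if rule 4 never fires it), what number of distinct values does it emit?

i=0 t=1 v=9: → [0,8); WM=−∞
i=1 t=2 v=4: → [0,8); WM=−∞
i=2 t=6 v=9: → [4,12),[0,8); WM=−∞
i=3 t=10 v=2: → [8,16),[4,12); WM=10; [0,8) fires=2
i=4 t=27 v=3: → [24,32),[20,28); WM=10
i=5 t=29 v=2: → [28,36),[24,32); WM=10
i=6 t=30 v=5: → [28,36),[24,32); WM=10
i=7 t=32 v=8: → [32,40),[28,36); WM=32; [4,12) fires=2 [8,16) fires=1 [20,28) fires=1 [24,32) fires=3
i=8 t=25 v=9: DROP (t<32-1); WM=32
i=9 t=29 v=1: DROP (t<32-1); WM=32
i=10 t=36 v=7: → [36,44),[32,40); WM=32

3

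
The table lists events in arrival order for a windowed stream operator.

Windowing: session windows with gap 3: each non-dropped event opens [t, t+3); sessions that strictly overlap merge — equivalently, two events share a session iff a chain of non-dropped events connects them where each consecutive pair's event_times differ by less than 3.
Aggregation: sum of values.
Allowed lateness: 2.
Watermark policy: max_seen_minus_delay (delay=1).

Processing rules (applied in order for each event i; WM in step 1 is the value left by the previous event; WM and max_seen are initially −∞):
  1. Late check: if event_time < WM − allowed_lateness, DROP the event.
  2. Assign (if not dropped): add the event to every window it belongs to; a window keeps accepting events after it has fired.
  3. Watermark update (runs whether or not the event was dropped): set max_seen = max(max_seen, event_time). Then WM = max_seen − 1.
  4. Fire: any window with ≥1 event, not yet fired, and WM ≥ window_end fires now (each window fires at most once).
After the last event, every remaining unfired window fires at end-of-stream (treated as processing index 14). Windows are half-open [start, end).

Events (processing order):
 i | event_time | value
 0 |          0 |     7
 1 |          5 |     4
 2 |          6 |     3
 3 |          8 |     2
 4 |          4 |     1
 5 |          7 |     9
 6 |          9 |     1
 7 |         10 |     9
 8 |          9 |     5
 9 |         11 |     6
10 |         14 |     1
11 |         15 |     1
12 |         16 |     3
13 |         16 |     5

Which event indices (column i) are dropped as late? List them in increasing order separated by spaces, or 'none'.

4

i=0 t=0 v=7: → [0,3); WM=-1
i=1 t=5 v=4: → [5,8); WM=4
i=2 t=6 v=3: → [5,9); WM=5
i=3 t=8 v=2: → [5,11); WM=7
i=4 t=4 v=1: DROP (t<7-2); WM=7
i=5 t=7 v=9: → [5,11); WM=7
i=6 t=9 v=1: → [5,12); WM=8
i=7 t=10 v=9: → [5,13); WM=9
i=8 t=9 v=5: → [5,13); WM=9
i=9 t=11 v=6: → [5,14); WM=10
i=10 t=14 v=1: → [14,17); WM=13
i=11 t=15 v=1: → [14,18); WM=14
i=12 t=16 v=3: → [14,19); WM=15
i=13 t=16 v=5: → [14,19); WM=15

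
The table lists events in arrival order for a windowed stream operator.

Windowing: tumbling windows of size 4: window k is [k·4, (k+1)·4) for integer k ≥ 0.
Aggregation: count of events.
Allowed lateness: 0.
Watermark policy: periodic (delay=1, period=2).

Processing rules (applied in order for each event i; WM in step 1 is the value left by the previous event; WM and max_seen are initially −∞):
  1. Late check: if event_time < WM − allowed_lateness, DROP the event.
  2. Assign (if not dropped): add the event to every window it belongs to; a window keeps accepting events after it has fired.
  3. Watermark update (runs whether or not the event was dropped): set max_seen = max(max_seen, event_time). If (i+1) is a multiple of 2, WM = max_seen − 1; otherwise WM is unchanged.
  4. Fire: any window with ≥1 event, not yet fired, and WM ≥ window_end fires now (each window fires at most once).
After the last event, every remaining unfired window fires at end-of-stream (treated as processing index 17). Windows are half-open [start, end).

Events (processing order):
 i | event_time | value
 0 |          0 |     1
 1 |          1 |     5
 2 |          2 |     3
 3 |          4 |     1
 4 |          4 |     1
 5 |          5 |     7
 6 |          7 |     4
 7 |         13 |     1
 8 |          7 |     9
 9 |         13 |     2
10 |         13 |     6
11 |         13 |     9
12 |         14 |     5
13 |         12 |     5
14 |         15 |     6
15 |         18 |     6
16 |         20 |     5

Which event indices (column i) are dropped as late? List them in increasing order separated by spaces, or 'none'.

8

i=0 t=0 v=1: → [0,4); WM=−∞
i=1 t=1 v=5: → [0,4); WM=0
i=2 t=2 v=3: → [0,4); WM=0
i=3 t=4 v=1: → [4,8); WM=3
i=4 t=4 v=1: → [4,8); WM=3
i=5 t=5 v=7: → [4,8); WM=4; [0,4) fires=3
i=6 t=7 v=4: → [4,8); WM=4
i=7 t=13 v=1: → [12,16); WM=12; [4,8) fires=4
i=8 t=7 v=9: DROP (t<12-0); WM=12
i=9 t=13 v=2: → [12,16); WM=12
i=10 t=13 v=6: → [12,16); WM=12
i=11 t=13 v=9: → [12,16); WM=12
i=12 t=14 v=5: → [12,16); WM=12
i=13 t=12 v=5: → [12,16); WM=13
i=14 t=15 v=6: → [12,16); WM=13
i=15 t=18 v=6: → [16,20); WM=17; [12,16) fires=7
i=16 t=20 v=5: → [20,24); WM=17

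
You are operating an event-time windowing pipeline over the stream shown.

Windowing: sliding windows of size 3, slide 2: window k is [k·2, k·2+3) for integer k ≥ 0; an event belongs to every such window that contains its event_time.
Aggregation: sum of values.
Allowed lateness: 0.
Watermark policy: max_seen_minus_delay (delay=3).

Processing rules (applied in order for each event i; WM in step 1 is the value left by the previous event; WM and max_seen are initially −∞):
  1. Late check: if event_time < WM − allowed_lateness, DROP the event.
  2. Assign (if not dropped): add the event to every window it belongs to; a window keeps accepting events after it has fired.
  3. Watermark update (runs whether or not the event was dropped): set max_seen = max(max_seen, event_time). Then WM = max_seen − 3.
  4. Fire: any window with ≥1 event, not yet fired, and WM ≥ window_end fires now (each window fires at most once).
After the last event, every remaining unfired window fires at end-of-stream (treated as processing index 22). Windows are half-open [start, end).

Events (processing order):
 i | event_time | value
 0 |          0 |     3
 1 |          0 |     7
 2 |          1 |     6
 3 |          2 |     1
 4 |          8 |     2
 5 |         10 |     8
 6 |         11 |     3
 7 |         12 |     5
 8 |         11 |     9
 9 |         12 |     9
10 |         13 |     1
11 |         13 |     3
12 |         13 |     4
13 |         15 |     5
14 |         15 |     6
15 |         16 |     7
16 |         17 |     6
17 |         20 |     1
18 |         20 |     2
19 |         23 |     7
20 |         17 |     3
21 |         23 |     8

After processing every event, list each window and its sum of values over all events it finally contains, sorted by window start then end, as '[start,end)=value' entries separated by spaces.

[0,3)=17 [2,5)=1 [6,9)=2 [8,11)=10 [10,13)=34 [12,15)=22 [14,17)=18 [16,19)=13 [18,21)=3 [20,23)=3 [22,25)=15

i=0 t=0 v=3: → [0,3); WM=-3
i=1 t=0 v=7: → [0,3); WM=-3
i=2 t=1 v=6: → [0,3); WM=-2
i=3 t=2 v=1: → [2,5),[0,3); WM=-1
i=4 t=8 v=2: → [8,11),[6,9); WM=5; [0,3) fires=17 [2,5) fires=1
i=5 t=10 v=8: → [10,13),[8,11); WM=7
i=6 t=11 v=3: → [10,13); WM=8
i=7 t=12 v=5: → [12,15),[10,13); WM=9; [6,9) fires=2
i=8 t=11 v=9: → [10,13); WM=9
i=9 t=12 v=9: → [12,15),[10,13); WM=9
i=10 t=13 v=1: → [12,15); WM=10
i=11 t=13 v=3: → [12,15); WM=10
i=12 t=13 v=4: → [12,15); WM=10
i=13 t=15 v=5: → [14,17); WM=12; [8,11) fires=10
i=14 t=15 v=6: → [14,17); WM=12
i=15 t=16 v=7: → [16,19),[14,17); WM=13; [10,13) fires=34
i=16 t=17 v=6: → [16,19); WM=14
i=17 t=20 v=1: → [20,23),[18,21); WM=17; [12,15) fires=22 [14,17) fires=18
i=18 t=20 v=2: → [20,23),[18,21); WM=17
i=19 t=23 v=7: → [22,25); WM=20; [16,19) fires=13
i=20 t=17 v=3: DROP (t<20-0); WM=20
i=21 t=23 v=8: → [22,25); WM=20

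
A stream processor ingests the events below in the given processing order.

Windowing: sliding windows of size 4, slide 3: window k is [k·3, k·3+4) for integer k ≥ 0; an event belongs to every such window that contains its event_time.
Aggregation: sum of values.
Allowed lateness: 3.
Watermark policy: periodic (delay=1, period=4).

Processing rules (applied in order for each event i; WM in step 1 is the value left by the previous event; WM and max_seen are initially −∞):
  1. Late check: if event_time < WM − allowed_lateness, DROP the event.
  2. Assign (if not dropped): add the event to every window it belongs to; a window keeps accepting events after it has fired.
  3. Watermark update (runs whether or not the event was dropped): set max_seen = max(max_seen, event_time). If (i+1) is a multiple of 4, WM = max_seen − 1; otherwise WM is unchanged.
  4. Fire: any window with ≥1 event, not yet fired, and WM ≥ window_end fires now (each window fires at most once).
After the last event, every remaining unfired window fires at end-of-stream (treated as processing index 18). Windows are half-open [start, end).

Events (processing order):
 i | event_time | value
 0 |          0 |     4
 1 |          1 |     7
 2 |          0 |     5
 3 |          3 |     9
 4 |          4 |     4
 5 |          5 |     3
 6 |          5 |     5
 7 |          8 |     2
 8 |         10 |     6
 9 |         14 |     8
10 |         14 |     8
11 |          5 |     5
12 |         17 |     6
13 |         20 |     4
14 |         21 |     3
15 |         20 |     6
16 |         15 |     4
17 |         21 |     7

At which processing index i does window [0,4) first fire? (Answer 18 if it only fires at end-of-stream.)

7

i=0 t=0 v=4: → [0,4); WM=−∞
i=1 t=1 v=7: → [0,4); WM=−∞
i=2 t=0 v=5: → [0,4); WM=−∞
i=3 t=3 v=9: → [3,7),[0,4); WM=2
i=4 t=4 v=4: → [3,7); WM=2
i=5 t=5 v=3: → [3,7); WM=2
i=6 t=5 v=5: → [3,7); WM=2
i=7 t=8 v=2: → [6,10); WM=7; [0,4) fires=25 [3,7) fires=21
i=8 t=10 v=6: → [9,13); WM=7
i=9 t=14 v=8: → [12,16); WM=7
i=10 t=14 v=8: → [12,16); WM=7
i=11 t=5 v=5: → [3,7); WM=13; [6,10) fires=2 [9,13) fires=6
i=12 t=17 v=6: → [15,19); WM=13
i=13 t=20 v=4: → [18,22); WM=13
i=14 t=21 v=3: → [21,25),[18,22); WM=13
i=15 t=20 v=6: → [18,22); WM=20; [12,16) fires=16 [15,19) fires=6
i=16 t=15 v=4: DROP (t<20-3); WM=20
i=17 t=21 v=7: → [21,25),[18,22); WM=20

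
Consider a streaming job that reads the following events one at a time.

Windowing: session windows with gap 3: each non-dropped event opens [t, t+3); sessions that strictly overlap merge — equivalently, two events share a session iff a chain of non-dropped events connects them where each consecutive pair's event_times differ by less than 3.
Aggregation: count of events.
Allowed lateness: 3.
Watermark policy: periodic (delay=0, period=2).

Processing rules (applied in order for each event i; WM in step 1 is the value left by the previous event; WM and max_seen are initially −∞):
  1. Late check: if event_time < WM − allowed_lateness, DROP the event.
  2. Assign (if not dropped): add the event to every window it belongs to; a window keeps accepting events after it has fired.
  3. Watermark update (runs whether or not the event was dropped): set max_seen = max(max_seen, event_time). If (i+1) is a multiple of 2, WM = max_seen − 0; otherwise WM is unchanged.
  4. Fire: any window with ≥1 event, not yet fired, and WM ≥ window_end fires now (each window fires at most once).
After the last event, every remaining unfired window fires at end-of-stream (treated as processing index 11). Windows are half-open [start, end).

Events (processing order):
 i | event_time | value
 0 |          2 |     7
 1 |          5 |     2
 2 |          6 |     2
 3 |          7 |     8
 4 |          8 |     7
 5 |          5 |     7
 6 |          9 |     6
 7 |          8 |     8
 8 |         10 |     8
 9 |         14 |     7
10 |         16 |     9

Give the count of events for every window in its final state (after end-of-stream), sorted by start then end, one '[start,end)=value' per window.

[2,5)=1 [5,13)=8 [14,19)=2

i=0 t=2 v=7: → [2,5); WM=−∞
i=1 t=5 v=2: → [5,8); WM=5
i=2 t=6 v=2: → [5,9); WM=5
i=3 t=7 v=8: → [5,10); WM=7
i=4 t=8 v=7: → [5,11); WM=7
i=5 t=5 v=7: → [5,11); WM=8
i=6 t=9 v=6: → [5,12); WM=8
i=7 t=8 v=8: → [5,12); WM=9
i=8 t=10 v=8: → [5,13); WM=9
i=9 t=14 v=7: → [14,17); WM=14
i=10 t=16 v=9: → [14,19); WM=14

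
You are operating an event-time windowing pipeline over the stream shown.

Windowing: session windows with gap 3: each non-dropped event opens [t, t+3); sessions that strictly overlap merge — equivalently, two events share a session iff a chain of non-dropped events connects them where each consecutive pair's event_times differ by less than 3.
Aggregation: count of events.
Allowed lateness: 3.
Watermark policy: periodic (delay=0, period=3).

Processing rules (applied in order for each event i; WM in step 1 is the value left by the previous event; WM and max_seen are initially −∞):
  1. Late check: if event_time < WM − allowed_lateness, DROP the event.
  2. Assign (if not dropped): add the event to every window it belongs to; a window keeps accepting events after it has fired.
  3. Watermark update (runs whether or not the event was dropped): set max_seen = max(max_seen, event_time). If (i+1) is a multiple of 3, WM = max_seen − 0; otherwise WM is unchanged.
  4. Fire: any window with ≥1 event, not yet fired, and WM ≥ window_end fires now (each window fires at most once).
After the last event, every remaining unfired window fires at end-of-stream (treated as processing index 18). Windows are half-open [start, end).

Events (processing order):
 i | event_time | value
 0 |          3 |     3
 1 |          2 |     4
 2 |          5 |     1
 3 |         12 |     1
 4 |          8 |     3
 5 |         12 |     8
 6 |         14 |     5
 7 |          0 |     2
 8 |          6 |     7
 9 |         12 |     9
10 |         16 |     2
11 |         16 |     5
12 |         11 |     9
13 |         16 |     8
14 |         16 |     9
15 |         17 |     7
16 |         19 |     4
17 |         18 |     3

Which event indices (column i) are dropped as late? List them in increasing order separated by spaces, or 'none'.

7 8 12

i=0 t=3 v=3: → [3,6); WM=−∞
i=1 t=2 v=4: → [2,6); WM=−∞
i=2 t=5 v=1: → [2,8); WM=5
i=3 t=12 v=1: → [12,15); WM=5
i=4 t=8 v=3: → [8,11); WM=5
i=5 t=12 v=8: → [12,15); WM=12
i=6 t=14 v=5: → [12,17); WM=12
i=7 t=0 v=2: DROP (t<12-3); WM=12
i=8 t=6 v=7: DROP (t<12-3); WM=14
i=9 t=12 v=9: → [12,17); WM=14
i=10 t=16 v=2: → [12,19); WM=14
i=11 t=16 v=5: → [12,19); WM=16
i=12 t=11 v=9: DROP (t<16-3); WM=16
i=13 t=16 v=8: → [12,19); WM=16
i=14 t=16 v=9: → [12,19); WM=16
i=15 t=17 v=7: → [12,20); WM=16
i=16 t=19 v=4: → [12,22); WM=16
i=17 t=18 v=3: → [12,22); WM=19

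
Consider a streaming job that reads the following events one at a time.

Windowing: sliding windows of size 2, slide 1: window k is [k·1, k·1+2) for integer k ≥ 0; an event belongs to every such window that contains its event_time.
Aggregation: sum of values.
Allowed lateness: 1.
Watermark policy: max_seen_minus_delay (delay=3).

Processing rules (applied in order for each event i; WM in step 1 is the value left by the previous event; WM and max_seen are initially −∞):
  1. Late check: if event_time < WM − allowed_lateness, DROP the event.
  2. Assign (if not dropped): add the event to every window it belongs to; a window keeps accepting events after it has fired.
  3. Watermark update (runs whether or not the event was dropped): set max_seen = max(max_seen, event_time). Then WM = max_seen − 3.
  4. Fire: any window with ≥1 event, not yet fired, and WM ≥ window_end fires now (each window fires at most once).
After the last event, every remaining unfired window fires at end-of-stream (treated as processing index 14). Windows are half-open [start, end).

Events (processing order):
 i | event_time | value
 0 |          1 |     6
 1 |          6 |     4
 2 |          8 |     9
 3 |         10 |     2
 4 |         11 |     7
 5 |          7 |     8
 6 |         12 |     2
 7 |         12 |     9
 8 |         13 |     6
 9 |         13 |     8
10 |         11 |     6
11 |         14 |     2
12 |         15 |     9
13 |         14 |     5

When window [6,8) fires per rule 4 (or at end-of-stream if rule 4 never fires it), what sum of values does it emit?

i=0 t=1 v=6: → [1,3),[0,2); WM=-2
i=1 t=6 v=4: → [6,8),[5,7); WM=3; [0,2) fires=6 [1,3) fires=6
i=2 t=8 v=9: → [8,10),[7,9); WM=5
i=3 t=10 v=2: → [10,12),[9,11); WM=7; [5,7) fires=4
i=4 t=11 v=7: → [11,13),[10,12); WM=8; [6,8) fires=4
i=5 t=7 v=8: → [7,9),[6,8); WM=8
i=6 t=12 v=2: → [12,14),[11,13); WM=9; [7,9) fires=17
i=7 t=12 v=9: → [12,14),[11,13); WM=9
i=8 t=13 v=6: → [13,15),[12,14); WM=10; [8,10) fires=9
i=9 t=13 v=8: → [13,15),[12,14); WM=10
i=10 t=11 v=6: → [11,13),[10,12); WM=10
i=11 t=14 v=2: → [14,16),[13,15); WM=11; [9,11) fires=2
i=12 t=15 v=9: → [15,17),[14,16); WM=12; [10,12) fires=15
i=13 t=14 v=5: → [14,16),[13,15); WM=12

4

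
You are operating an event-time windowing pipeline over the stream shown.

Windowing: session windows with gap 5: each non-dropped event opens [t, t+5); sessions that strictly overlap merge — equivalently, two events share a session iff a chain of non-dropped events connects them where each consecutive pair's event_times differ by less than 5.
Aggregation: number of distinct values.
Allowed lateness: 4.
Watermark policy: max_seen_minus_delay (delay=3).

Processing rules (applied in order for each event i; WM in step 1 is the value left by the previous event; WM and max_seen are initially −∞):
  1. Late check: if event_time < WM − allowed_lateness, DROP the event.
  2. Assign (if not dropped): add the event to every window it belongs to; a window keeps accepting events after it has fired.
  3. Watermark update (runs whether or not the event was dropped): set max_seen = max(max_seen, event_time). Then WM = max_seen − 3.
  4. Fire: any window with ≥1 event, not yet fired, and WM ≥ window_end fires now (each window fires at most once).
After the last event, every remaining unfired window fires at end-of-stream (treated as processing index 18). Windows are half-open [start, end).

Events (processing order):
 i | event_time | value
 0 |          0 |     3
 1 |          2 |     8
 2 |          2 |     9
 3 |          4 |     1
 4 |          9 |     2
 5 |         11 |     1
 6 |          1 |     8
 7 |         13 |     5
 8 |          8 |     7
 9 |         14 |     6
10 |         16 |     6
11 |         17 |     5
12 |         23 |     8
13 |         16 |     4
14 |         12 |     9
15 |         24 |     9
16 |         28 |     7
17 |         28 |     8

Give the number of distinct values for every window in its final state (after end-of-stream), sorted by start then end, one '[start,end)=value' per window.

[0,22)=9 [23,33)=3

i=0 t=0 v=3: → [0,5); WM=-3
i=1 t=2 v=8: → [0,7); WM=-1
i=2 t=2 v=9: → [0,7); WM=-1
i=3 t=4 v=1: → [0,9); WM=1
i=4 t=9 v=2: → [9,14); WM=6
i=5 t=11 v=1: → [9,16); WM=8
i=6 t=1 v=8: DROP (t<8-4); WM=8
i=7 t=13 v=5: → [9,18); WM=10
i=8 t=8 v=7: → [0,18); WM=10
i=9 t=14 v=6: → [0,19); WM=11
i=10 t=16 v=6: → [0,21); WM=13
i=11 t=17 v=5: → [0,22); WM=14
i=12 t=23 v=8: → [23,28); WM=20
i=13 t=16 v=4: → [0,22); WM=20
i=14 t=12 v=9: DROP (t<20-4); WM=20
i=15 t=24 v=9: → [23,29); WM=21
i=16 t=28 v=7: → [23,33); WM=25
i=17 t=28 v=8: → [23,33); WM=25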